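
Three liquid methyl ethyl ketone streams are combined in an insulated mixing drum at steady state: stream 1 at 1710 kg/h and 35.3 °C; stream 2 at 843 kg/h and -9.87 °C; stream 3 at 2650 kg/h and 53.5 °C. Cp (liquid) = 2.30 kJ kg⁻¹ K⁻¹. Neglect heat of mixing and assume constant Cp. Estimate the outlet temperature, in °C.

T_out = 37.3 °C

Adiabatic, steady state ⇒ Σ ṁᵢCp,ᵢ(T_out − Tᵢ) = 0
Σ ṁᵢCp,ᵢTᵢ = 1710×2.30×35.3 + 843×2.30×-9.87 + 2650×2.30×53.5 = 445780
Σ ṁᵢCp,ᵢ = 1710×2.30 + 843×2.30 + 2650×2.30 = 11967
T_out = 445780 / 11967 = 37.251 °C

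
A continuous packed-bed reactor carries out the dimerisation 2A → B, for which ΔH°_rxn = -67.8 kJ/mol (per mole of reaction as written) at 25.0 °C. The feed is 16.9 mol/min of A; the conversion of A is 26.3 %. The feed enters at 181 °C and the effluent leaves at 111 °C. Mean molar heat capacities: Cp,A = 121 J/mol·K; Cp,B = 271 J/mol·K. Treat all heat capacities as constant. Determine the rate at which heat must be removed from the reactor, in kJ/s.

Extent of reaction ξ = 0.263 × 16.9 / 2 = 2.2224 mol/min
Reaction term: ξ·ΔH°_rxn = 2.2224 × -67.8 = -150.68 kJ/min
Sensible, feed 181→25 °C: -319 kJ/min
Outlet flows (mol/min): A 12.455, B 2.2224
Sensible, products 25→111 °C: 181.4 kJ/min
Q = ΔH = -288.28 kJ/min = -4.8046 kW
Heat removed = 4.8046 kJ/s

Q_out = 4.80 kJ/s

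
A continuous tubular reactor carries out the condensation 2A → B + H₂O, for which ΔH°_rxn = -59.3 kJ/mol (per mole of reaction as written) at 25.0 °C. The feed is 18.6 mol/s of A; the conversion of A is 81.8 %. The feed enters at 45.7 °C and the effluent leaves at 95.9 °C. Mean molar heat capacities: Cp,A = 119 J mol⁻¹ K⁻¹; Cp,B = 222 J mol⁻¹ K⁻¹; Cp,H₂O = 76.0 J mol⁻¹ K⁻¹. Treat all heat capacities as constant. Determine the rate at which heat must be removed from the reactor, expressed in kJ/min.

Extent of reaction ξ = 0.818 × 18.6 / 2 = 7.6074 mol/s
Reaction term: ξ·ΔH°_rxn = 7.6074 × -59.3 = -451.12 kJ/s
Sensible, feed 45.7→25 °C: -45.817 kJ/s
Outlet flows (mol/s): A 3.3852, B 7.6074, H₂O 7.6074
Sensible, products 25→95.9 °C: 189.29 kJ/s
Q = ΔH = -307.64 kJ/s = -307.64 kW
Heat removed = 18459 kJ/min

Q_out = 18500 kJ/min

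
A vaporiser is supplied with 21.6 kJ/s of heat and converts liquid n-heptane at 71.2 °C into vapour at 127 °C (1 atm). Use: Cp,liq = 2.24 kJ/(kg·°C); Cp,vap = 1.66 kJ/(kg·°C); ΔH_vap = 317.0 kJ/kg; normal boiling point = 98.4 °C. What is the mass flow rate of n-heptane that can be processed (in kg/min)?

Δh = 2.24×(98.4−71.2) + 317.0 + 1.66×(127−98.4) = 425.4 kJ/kg
Q = 21.6 kJ/s = 21.6 kJ/s = 1296 kJ/min
ṁ = Q/Δh = 1296 / 425.4 = 3.0465 kg/min

ṁ = 3.05 kg/min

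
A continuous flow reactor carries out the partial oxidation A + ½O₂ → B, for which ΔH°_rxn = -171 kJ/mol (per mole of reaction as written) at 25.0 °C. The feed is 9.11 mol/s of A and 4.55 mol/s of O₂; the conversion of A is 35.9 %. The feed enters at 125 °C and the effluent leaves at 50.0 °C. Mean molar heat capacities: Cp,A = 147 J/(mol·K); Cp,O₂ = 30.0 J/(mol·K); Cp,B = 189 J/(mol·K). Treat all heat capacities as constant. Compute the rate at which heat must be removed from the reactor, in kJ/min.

Q_out = 40100 kJ/min

Extent of reaction ξ = 0.359 × 9.11 = 3.2705 mol/s
Reaction term: ξ·ΔH°_rxn = 3.2705 × -171 = -559.25 kJ/s
Sensible, feed 125→25 °C: -147.57 kJ/s
Outlet flows (mol/s): A 5.8395, O₂ 2.9148, B 3.2705
Sensible, products 25→50.0 °C: 39.099 kJ/s
Q = ΔH = -667.72 kJ/s = -667.72 kW
Heat removed = 40063 kJ/min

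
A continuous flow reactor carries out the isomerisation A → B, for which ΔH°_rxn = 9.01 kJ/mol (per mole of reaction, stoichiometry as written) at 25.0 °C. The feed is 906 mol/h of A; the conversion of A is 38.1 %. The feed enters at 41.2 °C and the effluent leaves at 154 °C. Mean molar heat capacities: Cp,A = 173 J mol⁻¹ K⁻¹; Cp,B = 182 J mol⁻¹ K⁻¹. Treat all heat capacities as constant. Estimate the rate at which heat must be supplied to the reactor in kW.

Extent of reaction ξ = 0.381 × 906 = 345.19 mol/h
Reaction term: ξ·ΔH°_rxn = 345.19 × 9.01 = 3110.1 kJ/h
Sensible, feed 41.2→25 °C: -2539.2 kJ/h
Outlet flows (mol/h): A 560.81, B 345.19
Sensible, products 25→154 °C: 20620 kJ/h
Q = ΔH = 21191 kJ/h = 5.8864 kW
Heat supplied = 5.8864 kW

Q_in = 5.89 kW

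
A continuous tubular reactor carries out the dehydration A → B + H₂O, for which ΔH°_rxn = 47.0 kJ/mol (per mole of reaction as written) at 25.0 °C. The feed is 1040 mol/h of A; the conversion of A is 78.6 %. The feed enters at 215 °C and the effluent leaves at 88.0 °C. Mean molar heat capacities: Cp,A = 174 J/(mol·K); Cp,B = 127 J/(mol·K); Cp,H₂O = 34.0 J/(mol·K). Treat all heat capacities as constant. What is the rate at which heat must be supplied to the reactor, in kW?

Extent of reaction ξ = 0.786 × 1040 = 817.44 mol/h
Reaction term: ξ·ΔH°_rxn = 817.44 × 47.0 = 38420 kJ/h
Sensible, feed 215→25 °C: -34382 kJ/h
Outlet flows (mol/h): A 222.56, B 817.44, H₂O 817.44
Sensible, products 25→88.0 °C: 10731 kJ/h
Q = ΔH = 14768 kJ/h = 4.1023 kW
Heat supplied = 4.1023 kW

Q_in = 4.10 kW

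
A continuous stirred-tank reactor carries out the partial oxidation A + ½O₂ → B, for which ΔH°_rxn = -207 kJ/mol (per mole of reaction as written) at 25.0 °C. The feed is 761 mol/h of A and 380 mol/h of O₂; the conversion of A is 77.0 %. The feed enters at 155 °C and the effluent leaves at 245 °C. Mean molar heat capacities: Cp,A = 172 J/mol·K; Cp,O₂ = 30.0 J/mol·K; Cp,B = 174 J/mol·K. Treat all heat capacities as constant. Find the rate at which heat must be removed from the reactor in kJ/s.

Extent of reaction ξ = 0.770 × 761 = 585.97 mol/h
Reaction term: ξ·ΔH°_rxn = 585.97 × -207 = -121300 kJ/h
Sensible, feed 155→25 °C: -18498 kJ/h
Outlet flows (mol/h): A 175.03, O₂ 87.015, B 585.97
Sensible, products 25→245 °C: 29628 kJ/h
Q = ΔH = -110170 kJ/h = -30.601 kW
Heat removed = 30.601 kJ/s

Q_out = 30.6 kJ/s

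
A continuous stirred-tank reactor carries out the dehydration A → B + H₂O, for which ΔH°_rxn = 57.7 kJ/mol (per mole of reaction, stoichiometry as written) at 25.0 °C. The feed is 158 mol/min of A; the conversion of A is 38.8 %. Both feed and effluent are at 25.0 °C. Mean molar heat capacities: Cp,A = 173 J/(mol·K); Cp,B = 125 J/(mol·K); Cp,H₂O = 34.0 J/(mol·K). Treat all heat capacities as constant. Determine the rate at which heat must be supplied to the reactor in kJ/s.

Extent of reaction ξ = 0.388 × 158 = 61.304 mol/min
Reaction term: ξ·ΔH°_rxn = 61.304 × 57.7 = 3537.2 kJ/min
Q = ΔH = 3537.2 kJ/min = 58.954 kW
Heat supplied = 58.954 kJ/s

Q_in = 59.0 kJ/s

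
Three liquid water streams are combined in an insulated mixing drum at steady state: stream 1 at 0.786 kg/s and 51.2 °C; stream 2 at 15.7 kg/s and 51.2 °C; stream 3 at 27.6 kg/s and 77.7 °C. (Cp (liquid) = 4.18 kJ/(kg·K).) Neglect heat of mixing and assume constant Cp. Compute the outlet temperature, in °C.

T_out = 67.8 °C

No heat crosses the boundary, so H_out = H_in.
Σ ṁᵢCp,ᵢTᵢ = 0.786×4.18×51.2 + 15.7×4.18×51.2 + 27.6×4.18×77.7 = 12492
Σ ṁᵢCp,ᵢ = 0.786×4.18 + 15.7×4.18 + 27.6×4.18 = 184.28
T_out = 12492 / 184.28 = 67.79 °C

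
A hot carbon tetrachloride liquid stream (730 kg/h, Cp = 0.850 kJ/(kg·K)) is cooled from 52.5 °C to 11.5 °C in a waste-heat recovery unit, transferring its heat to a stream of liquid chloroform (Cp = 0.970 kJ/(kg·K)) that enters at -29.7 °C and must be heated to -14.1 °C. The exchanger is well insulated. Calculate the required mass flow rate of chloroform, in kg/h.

ṁ_c = 1680 kg/h

Heat released by hot stream: Q = 730 × 0.850 × (52.5 − 11.5) = 25440 kJ/h
Energy balance on cold side (adiabatic exchanger): Q = ṁ_c·Cp_c·(T_c,out − T_c,in)
ṁ_c = 25440 / [0.970 × (-14.1 − -29.7)] = 1681.2 kg/h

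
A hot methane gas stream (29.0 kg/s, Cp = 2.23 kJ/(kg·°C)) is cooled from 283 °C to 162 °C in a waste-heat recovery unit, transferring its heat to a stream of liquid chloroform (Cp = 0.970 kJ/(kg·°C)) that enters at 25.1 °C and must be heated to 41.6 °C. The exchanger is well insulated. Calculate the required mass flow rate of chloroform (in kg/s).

ṁ_c = 489 kg/s

Heat released by hot stream: Q = 29.0 × 2.23 × (283 − 162) = 7825.1 kJ/s
Energy balance on cold side (adiabatic exchanger): Q = ṁ_c·Cp_c·(T_c,out − T_c,in)
ṁ_c = 7825.1 / [0.970 × (41.6 − 25.1)] = 488.91 kg/s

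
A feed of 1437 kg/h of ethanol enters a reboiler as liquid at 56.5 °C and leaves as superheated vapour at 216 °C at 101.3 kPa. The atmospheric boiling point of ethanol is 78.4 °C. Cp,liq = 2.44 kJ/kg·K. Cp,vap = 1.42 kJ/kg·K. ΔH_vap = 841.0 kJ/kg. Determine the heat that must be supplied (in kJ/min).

Q = 26100 kJ/min

liquid 56.5→78.4 °C: 53.436 kJ/kg
vaporisation at 78.4 °C: 841 kJ/kg
vapour 78.4→216 °C: 195.39 kJ/kg
Δh = 53.436 + 841 + 195.39 = 1089.8 kJ/kg
Q = ṁ·Δh = 1437 kg/h × 1089.8 kJ/kg = 1.5661e+06 kJ/h
|Q| = 435.02 kW = 26101 kJ/min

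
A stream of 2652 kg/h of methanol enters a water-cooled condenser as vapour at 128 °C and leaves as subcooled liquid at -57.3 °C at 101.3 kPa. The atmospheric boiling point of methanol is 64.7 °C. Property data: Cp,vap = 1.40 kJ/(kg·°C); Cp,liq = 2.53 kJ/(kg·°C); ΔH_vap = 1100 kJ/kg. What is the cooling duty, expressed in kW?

Q_c = 1100 kW

vapour 128→64.7 °C: -88.62 kJ/kg
condensation at 64.7 °C: -1100 kJ/kg
liquid 64.7→-57.3 °C: -308.66 kJ/kg
Δh = -88.62 + -1100 + -308.66 = -1497.3 kJ/kg
Q = ṁ·Δh = 2652 kg/h × -1497.3 kJ/kg = -3.9708e+06 kJ/h
|Q| = 1103 kW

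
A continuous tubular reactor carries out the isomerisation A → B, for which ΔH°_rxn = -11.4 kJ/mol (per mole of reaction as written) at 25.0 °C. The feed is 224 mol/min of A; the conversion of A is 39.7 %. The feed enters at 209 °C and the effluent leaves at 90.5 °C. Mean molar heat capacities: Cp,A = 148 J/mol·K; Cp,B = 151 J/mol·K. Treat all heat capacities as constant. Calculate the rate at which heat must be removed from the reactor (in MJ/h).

Extent of reaction ξ = 0.397 × 224 = 88.928 mol/min
Reaction term: ξ·ΔH°_rxn = 88.928 × -11.4 = -1013.8 kJ/min
Sensible, feed 209→25 °C: -6100 kJ/min
Outlet flows (mol/min): A 135.07, B 88.928
Sensible, products 25→90.5 °C: 2188.9 kJ/min
Q = ΔH = -4924.8 kJ/min = -82.08 kW
Heat removed = 295.49 MJ/h

Q_out = 295 MJ/h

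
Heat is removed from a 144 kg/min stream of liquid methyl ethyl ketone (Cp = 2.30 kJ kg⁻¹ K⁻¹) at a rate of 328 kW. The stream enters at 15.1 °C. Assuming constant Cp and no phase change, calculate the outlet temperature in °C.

T_out = -44.3 °C

Q = 328 kW = 19680 kJ/min
ΔT = Q/(ṁ·Cp) = 19680/(144×2.30) = 59.42 K
T_out = 15.1 − 59.42 = -44.32 °C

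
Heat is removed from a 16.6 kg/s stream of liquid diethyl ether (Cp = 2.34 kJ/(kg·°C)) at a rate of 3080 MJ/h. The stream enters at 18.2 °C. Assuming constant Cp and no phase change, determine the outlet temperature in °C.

Q = 3080 MJ/h = 855.56 kJ/s
ΔT = Q/(ṁ·Cp) = 855.56/(16.6×2.34) = 22.025 K
T_out = 18.2 − 22.025 = -3.8254 °C

T_out = -3.83 °C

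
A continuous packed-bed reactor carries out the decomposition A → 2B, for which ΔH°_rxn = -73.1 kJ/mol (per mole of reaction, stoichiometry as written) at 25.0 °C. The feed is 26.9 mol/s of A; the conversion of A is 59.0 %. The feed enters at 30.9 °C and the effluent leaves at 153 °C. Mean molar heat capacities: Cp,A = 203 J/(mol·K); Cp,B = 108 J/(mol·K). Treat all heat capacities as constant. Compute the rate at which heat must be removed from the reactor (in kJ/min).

Q_out = 28000 kJ/min

Extent of reaction ξ = 0.590 × 26.9 = 15.871 mol/s
Reaction term: ξ·ΔH°_rxn = 15.871 × -73.1 = -1160.2 kJ/s
Sensible, feed 30.9→25 °C: -32.218 kJ/s
Outlet flows (mol/s): A 11.029, B 31.742
Sensible, products 25→153 °C: 725.38 kJ/s
Q = ΔH = -467.01 kJ/s = -467.01 kW
Heat removed = 28021 kJ/min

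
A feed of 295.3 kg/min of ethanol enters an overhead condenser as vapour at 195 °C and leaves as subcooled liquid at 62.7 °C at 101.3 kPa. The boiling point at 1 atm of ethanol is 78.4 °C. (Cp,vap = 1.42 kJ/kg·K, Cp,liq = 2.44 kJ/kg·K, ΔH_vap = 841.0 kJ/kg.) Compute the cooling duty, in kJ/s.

Q_c = 5140 kJ/s

vapour 195→78.4 °C: -165.57 kJ/kg
condensation at 78.4 °C: -841 kJ/kg
liquid 78.4→62.7 °C: -38.308 kJ/kg
Δh = -165.57 + -841 + -38.308 = -1044.9 kJ/kg
Q = ṁ·Δh = 295.3 kg/min × -1044.9 kJ/kg = -308550 kJ/min
|Q| = 5142.6 kW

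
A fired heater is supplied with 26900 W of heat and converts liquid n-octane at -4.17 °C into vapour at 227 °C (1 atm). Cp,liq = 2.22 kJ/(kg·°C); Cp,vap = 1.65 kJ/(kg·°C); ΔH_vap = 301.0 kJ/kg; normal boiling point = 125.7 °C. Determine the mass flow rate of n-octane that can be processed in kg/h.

ṁ = 128 kg/h

Δh = 2.22×(125.7−-4.17) + 301.0 + 1.65×(227−125.7) = 756.46 kJ/kg
Q = 26900 W = 26.9 kJ/s = 96840 kJ/h
ṁ = Q/Δh = 96840 / 756.46 = 128.02 kg/h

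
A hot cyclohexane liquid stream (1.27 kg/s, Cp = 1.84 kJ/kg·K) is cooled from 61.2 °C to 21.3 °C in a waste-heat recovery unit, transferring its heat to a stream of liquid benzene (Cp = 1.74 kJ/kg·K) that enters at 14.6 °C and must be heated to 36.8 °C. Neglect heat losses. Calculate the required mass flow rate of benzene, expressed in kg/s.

Heat released by hot stream: Q = 1.27 × 1.84 × (61.2 − 21.3) = 93.238 kJ/s
Energy balance on cold side (adiabatic exchanger): Q = ṁ_c·Cp_c·(T_c,out − T_c,in)
ṁ_c = 93.238 / [1.74 × (36.8 − 14.6)] = 2.4137 kg/s

ṁ_c = 2.41 kg/s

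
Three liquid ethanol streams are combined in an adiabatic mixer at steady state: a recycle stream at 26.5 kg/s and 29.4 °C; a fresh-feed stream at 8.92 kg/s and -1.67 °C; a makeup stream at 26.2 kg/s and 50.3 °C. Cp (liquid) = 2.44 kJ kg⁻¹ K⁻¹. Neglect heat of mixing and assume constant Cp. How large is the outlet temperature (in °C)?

Adiabatic, steady state ⇒ Σ ṁᵢCp,ᵢ(T_out − Tᵢ) = 0
Σ ṁᵢCp,ᵢTᵢ = 26.5×2.44×29.4 + 8.92×2.44×-1.67 + 26.2×2.44×50.3 = 5080.2
Σ ṁᵢCp,ᵢ = 26.5×2.44 + 8.92×2.44 + 26.2×2.44 = 150.35
T_out = 5080.2 / 150.35 = 33.789 °C

T_out = 33.8 °C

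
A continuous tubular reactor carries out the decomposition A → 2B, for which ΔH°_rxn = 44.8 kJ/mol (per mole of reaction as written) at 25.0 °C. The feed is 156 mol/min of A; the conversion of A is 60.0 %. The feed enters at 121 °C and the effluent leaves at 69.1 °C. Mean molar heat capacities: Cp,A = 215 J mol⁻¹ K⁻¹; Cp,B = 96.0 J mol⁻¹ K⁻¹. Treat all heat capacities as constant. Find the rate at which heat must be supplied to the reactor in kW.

Extent of reaction ξ = 0.600 × 156 = 93.6 mol/min
Reaction term: ξ·ΔH°_rxn = 93.6 × 44.8 = 4193.3 kJ/min
Sensible, feed 121→25 °C: -3219.8 kJ/min
Outlet flows (mol/min): A 62.4, B 187.2
Sensible, products 25→69.1 °C: 1384.2 kJ/min
Q = ΔH = 2357.6 kJ/min = 39.294 kW
Heat supplied = 39.294 kW

Q_in = 39.3 kW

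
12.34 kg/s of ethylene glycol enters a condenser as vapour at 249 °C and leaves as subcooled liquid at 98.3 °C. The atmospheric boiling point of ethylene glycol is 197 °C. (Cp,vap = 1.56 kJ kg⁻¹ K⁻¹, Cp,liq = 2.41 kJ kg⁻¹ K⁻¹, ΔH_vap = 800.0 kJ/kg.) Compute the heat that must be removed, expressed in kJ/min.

vapour 249→197 °C: -81.12 kJ/kg
condensation at 197 °C: -800 kJ/kg
liquid 197→98.3 °C: -237.87 kJ/kg
Δh = -81.12 + -800 + -237.87 = -1119 kJ/kg
Q = ṁ·Δh = 12.34 kg/s × -1119 kJ/kg = -13808 kJ/s
|Q| = 13808 kW = 828500 kJ/min

Q_c = 828000 kJ/min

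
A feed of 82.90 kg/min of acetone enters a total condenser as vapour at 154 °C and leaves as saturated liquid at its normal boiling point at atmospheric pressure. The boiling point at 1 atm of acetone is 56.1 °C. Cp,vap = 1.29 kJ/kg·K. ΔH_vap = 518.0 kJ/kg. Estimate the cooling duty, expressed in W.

vapour 154→56.1 °C: -126.29 kJ/kg
condensation at 56.1 °C: -518 kJ/kg
Δh = -126.29 + -518 = -644.29 kJ/kg
Q = ṁ·Δh = 82.90 kg/min × -644.29 kJ/kg = -53412 kJ/min
|Q| = 890.2 kW = 890200 W

Q_c = 890000 W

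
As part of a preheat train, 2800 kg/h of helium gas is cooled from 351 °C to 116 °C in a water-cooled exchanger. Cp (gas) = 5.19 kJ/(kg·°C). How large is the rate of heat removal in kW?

Q = ṁ·Cp·ΔT = 2800 × 5.19 × (116 − 351) = -3.415e+06 kJ/h
Converting: 3.415e+06 / 3600 s = 948.62 kW

Q_c = 949 kW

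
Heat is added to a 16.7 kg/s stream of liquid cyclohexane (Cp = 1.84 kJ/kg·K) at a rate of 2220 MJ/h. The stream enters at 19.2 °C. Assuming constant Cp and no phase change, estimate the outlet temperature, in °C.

T_out = 39.3 °C

Q = 2220 MJ/h = 616.67 kJ/s
ΔT = Q/(ṁ·Cp) = 616.67/(16.7×1.84) = 20.069 K
T_out = 19.2 + 20.069 = 39.269 °C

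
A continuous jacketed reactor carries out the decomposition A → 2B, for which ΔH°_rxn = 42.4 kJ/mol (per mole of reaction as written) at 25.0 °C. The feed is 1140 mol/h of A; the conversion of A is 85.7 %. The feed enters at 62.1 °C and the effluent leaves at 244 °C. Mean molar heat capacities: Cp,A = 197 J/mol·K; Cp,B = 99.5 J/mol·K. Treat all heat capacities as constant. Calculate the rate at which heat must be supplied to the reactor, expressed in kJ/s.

Q_in = 23.0 kJ/s

Extent of reaction ξ = 0.857 × 1140 = 976.98 mol/h
Reaction term: ξ·ΔH°_rxn = 976.98 × 42.4 = 41424 kJ/h
Sensible, feed 62.1→25 °C: -8331.9 kJ/h
Outlet flows (mol/h): A 163.02, B 1954
Sensible, products 25→244 °C: 49611 kJ/h
Q = ΔH = 82703 kJ/h = 22.973 kW
Heat supplied = 22.973 kJ/s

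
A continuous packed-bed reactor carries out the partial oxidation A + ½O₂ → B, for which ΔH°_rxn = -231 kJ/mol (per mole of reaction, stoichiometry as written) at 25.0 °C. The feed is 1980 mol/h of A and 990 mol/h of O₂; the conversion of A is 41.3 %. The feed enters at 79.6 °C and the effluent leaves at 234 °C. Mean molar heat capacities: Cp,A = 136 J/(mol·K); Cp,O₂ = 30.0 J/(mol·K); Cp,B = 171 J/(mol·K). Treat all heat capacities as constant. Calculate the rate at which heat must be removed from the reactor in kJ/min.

Q_out = 2320 kJ/min

Extent of reaction ξ = 0.413 × 1980 = 817.74 mol/h
Reaction term: ξ·ΔH°_rxn = 817.74 × -231 = -188900 kJ/h
Sensible, feed 79.6→25 °C: -16324 kJ/h
Outlet flows (mol/h): A 1162.3, O₂ 581.13, B 817.74
Sensible, products 25→234 °C: 65905 kJ/h
Q = ΔH = -139320 kJ/h = -38.699 kW
Heat removed = 2322 kJ/min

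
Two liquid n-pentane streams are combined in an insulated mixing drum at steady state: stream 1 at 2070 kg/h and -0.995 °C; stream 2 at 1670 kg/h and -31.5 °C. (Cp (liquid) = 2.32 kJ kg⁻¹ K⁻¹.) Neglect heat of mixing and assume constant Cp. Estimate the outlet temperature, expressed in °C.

Energy balance with Q = 0: Σ ṁᵢCp,ᵢ(T_out − Tᵢ) = 0
Σ ṁᵢCp,ᵢTᵢ = 2070×2.32×-0.995 + 1670×2.32×-31.5 = -126820
Σ ṁᵢCp,ᵢ = 2070×2.32 + 1670×2.32 = 8676.8
T_out = -126820 / 8676.8 = -14.616 °C

T_out = -14.6 °C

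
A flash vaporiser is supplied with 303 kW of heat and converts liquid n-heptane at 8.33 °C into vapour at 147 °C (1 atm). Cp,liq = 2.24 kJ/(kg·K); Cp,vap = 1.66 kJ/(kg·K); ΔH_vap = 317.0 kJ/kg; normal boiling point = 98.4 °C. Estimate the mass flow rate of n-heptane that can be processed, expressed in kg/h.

ṁ = 1820 kg/h

Δh = 2.24×(98.4−8.33) + 317.0 + 1.66×(147−98.4) = 599.43 kJ/kg
Q = 303 kW = 303 kJ/s = 1.0908e+06 kJ/h
ṁ = Q/Δh = 1.0908e+06 / 599.43 = 1819.7 kg/h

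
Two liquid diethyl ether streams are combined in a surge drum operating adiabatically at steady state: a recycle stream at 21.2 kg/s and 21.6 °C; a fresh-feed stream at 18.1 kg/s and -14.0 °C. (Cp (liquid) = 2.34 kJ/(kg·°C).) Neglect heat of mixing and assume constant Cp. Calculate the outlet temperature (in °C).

T_out = 5.20 °C

Energy balance with Q = 0: Σ ṁᵢCp,ᵢ(T_out − Tᵢ) = 0
T_out = Σ ṁᵢCp,ᵢTᵢ / Σ ṁᵢCp,ᵢ
      = 478.58 / 91.962 = 5.2041 °C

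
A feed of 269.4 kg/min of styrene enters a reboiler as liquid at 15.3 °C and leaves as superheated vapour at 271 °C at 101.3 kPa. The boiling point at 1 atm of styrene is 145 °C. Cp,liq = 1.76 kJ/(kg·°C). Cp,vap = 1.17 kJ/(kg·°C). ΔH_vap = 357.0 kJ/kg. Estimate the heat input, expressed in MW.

Q = 3.29 MW

liquid 15.3→145 °C: 228.27 kJ/kg
vaporisation at 145 °C: 357 kJ/kg
vapour 145→271 °C: 147.42 kJ/kg
Δh = 228.27 + 357 + 147.42 = 732.69 kJ/kg
Q = ṁ·Δh = 269.4 kg/min × 732.69 kJ/kg = 197390 kJ/min
|Q| = 3289.8 kW = 3.2898 MW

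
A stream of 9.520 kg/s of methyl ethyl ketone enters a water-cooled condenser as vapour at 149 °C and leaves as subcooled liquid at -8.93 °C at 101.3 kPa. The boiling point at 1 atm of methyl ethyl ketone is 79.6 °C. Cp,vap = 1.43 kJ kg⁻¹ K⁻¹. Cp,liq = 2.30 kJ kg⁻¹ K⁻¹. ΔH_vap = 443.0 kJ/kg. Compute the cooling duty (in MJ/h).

vapour 149→79.6 °C: -99.242 kJ/kg
condensation at 79.6 °C: -443 kJ/kg
liquid 79.6→-8.93 °C: -203.62 kJ/kg
Δh = -99.242 + -443 + -203.62 = -745.86 kJ/kg
Q = ṁ·Δh = 9.520 kg/s × -745.86 kJ/kg = -7100.6 kJ/s
|Q| = 7100.6 kW = 25562 MJ/h

Q_c = 25600 MJ/h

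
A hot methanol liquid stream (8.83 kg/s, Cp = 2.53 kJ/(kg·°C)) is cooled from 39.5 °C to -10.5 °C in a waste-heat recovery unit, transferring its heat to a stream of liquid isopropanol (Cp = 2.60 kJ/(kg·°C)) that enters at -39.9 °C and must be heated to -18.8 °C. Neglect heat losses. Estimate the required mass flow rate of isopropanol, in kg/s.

ṁ_c = 20.4 kg/s

Heat released by hot stream: Q = 8.83 × 2.53 × (39.5 − -10.5) = 1117 kJ/s
Energy balance on cold side (adiabatic exchanger): Q = ṁ_c·Cp_c·(T_c,out − T_c,in)
ṁ_c = 1117 / [2.60 × (-18.8 − -39.9)] = 20.361 kg/s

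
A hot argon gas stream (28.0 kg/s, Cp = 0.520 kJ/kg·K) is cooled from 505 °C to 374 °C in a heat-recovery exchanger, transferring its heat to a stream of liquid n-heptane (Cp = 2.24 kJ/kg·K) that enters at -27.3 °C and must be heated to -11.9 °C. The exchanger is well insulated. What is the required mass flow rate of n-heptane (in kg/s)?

ṁ_c = 55.3 kg/s

Heat released by hot stream: Q = 28.0 × 0.520 × (505 − 374) = 1907.4 kJ/s
Energy balance on cold side (adiabatic exchanger): Q = ṁ_c·Cp_c·(T_c,out − T_c,in)
ṁ_c = 1907.4 / [2.24 × (-11.9 − -27.3)] = 55.292 kg/s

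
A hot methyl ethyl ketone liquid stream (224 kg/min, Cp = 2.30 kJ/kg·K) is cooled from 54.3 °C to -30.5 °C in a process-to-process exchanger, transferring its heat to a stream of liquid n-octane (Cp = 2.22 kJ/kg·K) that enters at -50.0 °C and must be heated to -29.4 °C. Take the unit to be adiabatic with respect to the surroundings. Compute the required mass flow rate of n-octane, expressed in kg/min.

ṁ_c = 955 kg/min

Heat released by hot stream: Q = 224 × 2.30 × (54.3 − -30.5) = 43689 kJ/min
Energy balance on cold side (adiabatic exchanger): Q = ṁ_c·Cp_c·(T_c,out − T_c,in)
ṁ_c = 43689 / [2.22 × (-29.4 − -50.0)] = 955.33 kg/min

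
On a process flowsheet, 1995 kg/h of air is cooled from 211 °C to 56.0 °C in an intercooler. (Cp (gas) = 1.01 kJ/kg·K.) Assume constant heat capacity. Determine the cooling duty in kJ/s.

Q = ṁ·Cp·ΔT = 1995 × 1.01 × (56.0 − 211) = -312320 kJ/h
Converting: 312320 / 3600 s = 86.755 kW

Q_c = 86.8 kJ/s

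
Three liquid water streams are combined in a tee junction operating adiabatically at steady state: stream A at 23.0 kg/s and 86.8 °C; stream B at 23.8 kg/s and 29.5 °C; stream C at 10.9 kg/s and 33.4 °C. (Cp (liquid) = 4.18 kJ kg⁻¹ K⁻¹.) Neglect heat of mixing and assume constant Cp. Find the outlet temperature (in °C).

Energy balance with Q = 0: Σ ṁᵢCp,ᵢ(T_out − Tᵢ) = 0
Σ ṁᵢCp,ᵢTᵢ = 23.0×4.18×86.8 + 23.8×4.18×29.5 + 10.9×4.18×33.4 = 12802
Σ ṁᵢCp,ᵢ = 23.0×4.18 + 23.8×4.18 + 10.9×4.18 = 241.19
T_out = 12802 / 241.19 = 53.077 °C

T_out = 53.1 °C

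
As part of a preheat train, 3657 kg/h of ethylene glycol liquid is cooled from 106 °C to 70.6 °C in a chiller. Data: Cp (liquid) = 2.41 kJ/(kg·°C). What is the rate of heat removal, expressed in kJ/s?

Q = ṁ·Cp·ΔT = 3657 × 2.41 × (70.6 − 106) = -311990 kJ/h
Converting: 311990 / 3600 s = 86.665 kW

Q_c = 86.7 kJ/s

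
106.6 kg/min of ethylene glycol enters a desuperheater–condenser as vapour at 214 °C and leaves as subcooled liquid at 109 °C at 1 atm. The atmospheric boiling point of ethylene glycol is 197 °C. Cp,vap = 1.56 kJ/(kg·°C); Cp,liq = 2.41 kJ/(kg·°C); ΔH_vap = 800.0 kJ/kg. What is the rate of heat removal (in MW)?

Q_c = 1.85 MW

vapour 214→197 °C: -26.52 kJ/kg
condensation at 197 °C: -800 kJ/kg
liquid 197→109 °C: -212.08 kJ/kg
Δh = -26.52 + -800 + -212.08 = -1038.6 kJ/kg
Q = ṁ·Δh = 106.6 kg/min × -1038.6 kJ/kg = -110710 kJ/min
|Q| = 1845.2 kW = 1.8452 MW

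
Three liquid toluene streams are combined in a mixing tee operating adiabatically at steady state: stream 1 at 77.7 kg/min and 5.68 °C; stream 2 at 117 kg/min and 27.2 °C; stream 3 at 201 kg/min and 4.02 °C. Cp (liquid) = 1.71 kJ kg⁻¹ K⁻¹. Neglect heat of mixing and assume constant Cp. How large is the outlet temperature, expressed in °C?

Adiabatic, steady state ⇒ Σ ṁᵢCp,ᵢ(T_out − Tᵢ) = 0
Σ ṁᵢCp,ᵢTᵢ = 77.7×1.71×5.68 + 117×1.71×27.2 + 201×1.71×4.02 = 7578.3
Σ ṁᵢCp,ᵢ = 77.7×1.71 + 117×1.71 + 201×1.71 = 676.65
T_out = 7578.3 / 676.65 = 11.2 °C

T_out = 11.2 °C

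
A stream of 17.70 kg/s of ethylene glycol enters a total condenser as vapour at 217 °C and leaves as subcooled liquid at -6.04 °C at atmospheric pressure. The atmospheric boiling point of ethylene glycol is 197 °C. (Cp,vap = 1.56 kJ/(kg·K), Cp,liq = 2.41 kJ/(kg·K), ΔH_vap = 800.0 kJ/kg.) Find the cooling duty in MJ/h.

Q_c = 84100 MJ/h

vapour 217→197 °C: -31.2 kJ/kg
condensation at 197 °C: -800 kJ/kg
liquid 197→-6.04 °C: -489.33 kJ/kg
Δh = -31.2 + -800 + -489.33 = -1320.5 kJ/kg
Q = ṁ·Δh = 17.70 kg/s × -1320.5 kJ/kg = -23373 kJ/s
|Q| = 23373 kW = 84144 MJ/h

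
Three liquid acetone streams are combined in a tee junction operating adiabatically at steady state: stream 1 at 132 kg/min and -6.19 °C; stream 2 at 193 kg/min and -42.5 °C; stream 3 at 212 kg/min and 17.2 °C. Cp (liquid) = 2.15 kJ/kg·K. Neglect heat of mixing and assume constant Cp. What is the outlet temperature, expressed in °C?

T_out = -10.0 °C

No heat crosses the boundary, so H_out = H_in.
Σ ṁᵢCp,ᵢTᵢ = 132×2.15×-6.19 + 193×2.15×-42.5 + 212×2.15×17.2 = -11552
Σ ṁᵢCp,ᵢ = 132×2.15 + 193×2.15 + 212×2.15 = 1154.5
T_out = -11552 / 1154.5 = -10.006 °C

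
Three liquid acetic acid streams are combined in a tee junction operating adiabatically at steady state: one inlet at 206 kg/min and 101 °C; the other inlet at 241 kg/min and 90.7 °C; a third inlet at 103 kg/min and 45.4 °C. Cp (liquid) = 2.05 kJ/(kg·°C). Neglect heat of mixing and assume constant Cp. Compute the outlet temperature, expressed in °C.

No heat crosses the boundary, so H_out = H_in.
T_out = Σ ṁᵢCp,ᵢTᵢ / Σ ṁᵢCp,ᵢ
      = 97049 / 1127.5 = 86.074 °C

T_out = 86.1 °C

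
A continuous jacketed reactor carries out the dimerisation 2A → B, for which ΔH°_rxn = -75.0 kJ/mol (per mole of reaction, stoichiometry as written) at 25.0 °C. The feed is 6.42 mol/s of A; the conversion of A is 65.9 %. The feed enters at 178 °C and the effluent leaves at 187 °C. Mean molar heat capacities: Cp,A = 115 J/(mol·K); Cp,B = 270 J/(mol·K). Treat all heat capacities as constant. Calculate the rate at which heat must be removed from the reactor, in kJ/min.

Q_out = 8300 kJ/min

Extent of reaction ξ = 0.659 × 6.42 / 2 = 2.1154 mol/s
Reaction term: ξ·ΔH°_rxn = 2.1154 × -75.0 = -158.65 kJ/s
Sensible, feed 178→25 °C: -112.96 kJ/s
Outlet flows (mol/s): A 2.1892, B 2.1154
Sensible, products 25→187 °C: 133.31 kJ/s
Q = ΔH = -138.3 kJ/s = -138.3 kW
Heat removed = 8298.1 kJ/min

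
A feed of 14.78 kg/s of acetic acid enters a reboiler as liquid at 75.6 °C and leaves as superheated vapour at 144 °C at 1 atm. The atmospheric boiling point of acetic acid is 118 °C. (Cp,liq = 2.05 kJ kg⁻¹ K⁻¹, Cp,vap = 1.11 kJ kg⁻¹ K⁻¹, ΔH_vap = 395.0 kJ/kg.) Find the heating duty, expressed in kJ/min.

liquid 75.6→118 °C: 86.92 kJ/kg
vaporisation at 118 °C: 395 kJ/kg
vapour 118→144 °C: 28.86 kJ/kg
Δh = 86.92 + 395 + 28.86 = 510.78 kJ/kg
Q = ṁ·Δh = 14.78 kg/s × 510.78 kJ/kg = 7549.3 kJ/s
|Q| = 7549.3 kW = 452960 kJ/min

Q = 453000 kJ/min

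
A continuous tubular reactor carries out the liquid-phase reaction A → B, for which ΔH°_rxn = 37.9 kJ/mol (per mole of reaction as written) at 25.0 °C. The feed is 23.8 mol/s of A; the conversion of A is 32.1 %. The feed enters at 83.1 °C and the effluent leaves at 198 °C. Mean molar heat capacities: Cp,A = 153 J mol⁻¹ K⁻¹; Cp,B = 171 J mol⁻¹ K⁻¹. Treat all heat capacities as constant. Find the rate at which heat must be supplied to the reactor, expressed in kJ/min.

Extent of reaction ξ = 0.321 × 23.8 = 7.6398 mol/s
Reaction term: ξ·ΔH°_rxn = 7.6398 × 37.9 = 289.55 kJ/s
Sensible, feed 83.1→25 °C: -211.57 kJ/s
Outlet flows (mol/s): A 16.16, B 7.6398
Sensible, products 25→198 °C: 653.75 kJ/s
Q = ΔH = 731.74 kJ/s = 731.74 kW
Heat supplied = 43904 kJ/min

Q_in = 43900 kJ/min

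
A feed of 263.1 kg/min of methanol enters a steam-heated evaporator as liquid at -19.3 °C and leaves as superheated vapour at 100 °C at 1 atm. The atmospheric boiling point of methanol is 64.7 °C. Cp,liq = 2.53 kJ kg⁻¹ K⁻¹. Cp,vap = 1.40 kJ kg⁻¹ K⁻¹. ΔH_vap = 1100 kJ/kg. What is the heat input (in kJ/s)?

liquid -19.3→64.7 °C: 212.52 kJ/kg
vaporisation at 64.7 °C: 1100 kJ/kg
vapour 64.7→100 °C: 49.42 kJ/kg
Δh = 212.52 + 1100 + 49.42 = 1361.9 kJ/kg
Q = ṁ·Δh = 263.1 kg/min × 1361.9 kJ/kg = 358330 kJ/min
|Q| = 5972.1 kW

Q = 5970 kJ/s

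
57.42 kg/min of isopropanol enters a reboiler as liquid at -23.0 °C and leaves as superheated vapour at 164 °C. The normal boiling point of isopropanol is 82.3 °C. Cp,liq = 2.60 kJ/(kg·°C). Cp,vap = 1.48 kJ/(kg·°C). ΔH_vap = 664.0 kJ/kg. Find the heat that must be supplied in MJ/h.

Q = 3650 MJ/h

liquid -23.0→82.3 °C: 273.78 kJ/kg
vaporisation at 82.3 °C: 664 kJ/kg
vapour 82.3→164 °C: 120.92 kJ/kg
Δh = 273.78 + 664 + 120.92 = 1058.7 kJ/kg
Q = ṁ·Δh = 57.42 kg/min × 1058.7 kJ/kg = 60790 kJ/min
|Q| = 1013.2 kW = 3647.4 MJ/h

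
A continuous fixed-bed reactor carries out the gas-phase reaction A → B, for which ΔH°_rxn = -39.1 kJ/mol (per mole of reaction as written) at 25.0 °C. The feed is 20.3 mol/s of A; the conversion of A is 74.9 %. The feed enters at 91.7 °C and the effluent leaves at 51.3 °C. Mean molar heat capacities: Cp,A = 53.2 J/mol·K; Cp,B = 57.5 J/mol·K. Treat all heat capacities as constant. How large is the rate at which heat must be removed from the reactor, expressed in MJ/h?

Q_out = 2290 MJ/h

Extent of reaction ξ = 0.749 × 20.3 = 15.205 mol/s
Reaction term: ξ·ΔH°_rxn = 15.205 × -39.1 = -594.5 kJ/s
Sensible, feed 91.7→25 °C: -72.033 kJ/s
Outlet flows (mol/s): A 5.0953, B 15.205
Sensible, products 25→51.3 °C: 30.122 kJ/s
Q = ΔH = -636.41 kJ/s = -636.41 kW
Heat removed = 2291.1 MJ/h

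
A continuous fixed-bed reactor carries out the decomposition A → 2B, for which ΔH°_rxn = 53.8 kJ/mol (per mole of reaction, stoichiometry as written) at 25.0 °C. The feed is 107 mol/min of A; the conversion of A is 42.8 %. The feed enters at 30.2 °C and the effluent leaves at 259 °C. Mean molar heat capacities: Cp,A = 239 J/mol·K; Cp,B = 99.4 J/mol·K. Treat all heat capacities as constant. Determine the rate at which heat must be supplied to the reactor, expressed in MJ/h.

Extent of reaction ξ = 0.428 × 107 = 45.796 mol/min
Reaction term: ξ·ΔH°_rxn = 45.796 × 53.8 = 2463.8 kJ/min
Sensible, feed 30.2→25 °C: -132.98 kJ/min
Outlet flows (mol/min): A 61.204, B 91.592
Sensible, products 25→259 °C: 5553.3 kJ/min
Q = ΔH = 7884.1 kJ/min = 131.4 kW
Heat supplied = 473.05 MJ/h

Q_in = 473 MJ/h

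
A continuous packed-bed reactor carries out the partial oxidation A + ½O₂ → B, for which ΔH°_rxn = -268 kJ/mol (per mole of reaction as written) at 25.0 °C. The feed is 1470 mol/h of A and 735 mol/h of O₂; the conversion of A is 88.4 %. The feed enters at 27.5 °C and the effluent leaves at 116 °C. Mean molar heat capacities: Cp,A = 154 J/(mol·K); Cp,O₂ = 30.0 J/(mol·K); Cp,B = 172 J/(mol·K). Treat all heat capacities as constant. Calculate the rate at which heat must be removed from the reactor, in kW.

Q_out = 90.5 kW

Extent of reaction ξ = 0.884 × 1470 = 1299.5 mol/h
Reaction term: ξ·ΔH°_rxn = 1299.5 × -268 = -348260 kJ/h
Sensible, feed 27.5→25 °C: -621.08 kJ/h
Outlet flows (mol/h): A 170.52, O₂ 85.26, B 1299.5
Sensible, products 25→116 °C: 22962 kJ/h
Q = ΔH = -325920 kJ/h = -90.533 kW
Heat removed = 90.533 kW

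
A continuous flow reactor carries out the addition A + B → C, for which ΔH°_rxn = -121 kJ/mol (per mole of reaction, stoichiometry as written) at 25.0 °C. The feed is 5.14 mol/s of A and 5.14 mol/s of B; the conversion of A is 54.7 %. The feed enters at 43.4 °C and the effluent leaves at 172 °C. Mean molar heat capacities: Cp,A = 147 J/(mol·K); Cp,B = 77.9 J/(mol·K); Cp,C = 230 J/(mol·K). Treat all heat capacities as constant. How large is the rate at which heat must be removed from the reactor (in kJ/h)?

Extent of reaction ξ = 0.547 × 5.14 = 2.8116 mol/s
Reaction term: ξ·ΔH°_rxn = 2.8116 × -121 = -340.2 kJ/s
Sensible, feed 43.4→25 °C: -21.27 kJ/s
Outlet flows (mol/s): A 2.3284, B 2.3284, C 2.8116
Sensible, products 25→172 °C: 172.04 kJ/s
Q = ΔH = -189.43 kJ/s = -189.43 kW
Heat removed = 681960 kJ/h

Q_out = 682000 kJ/h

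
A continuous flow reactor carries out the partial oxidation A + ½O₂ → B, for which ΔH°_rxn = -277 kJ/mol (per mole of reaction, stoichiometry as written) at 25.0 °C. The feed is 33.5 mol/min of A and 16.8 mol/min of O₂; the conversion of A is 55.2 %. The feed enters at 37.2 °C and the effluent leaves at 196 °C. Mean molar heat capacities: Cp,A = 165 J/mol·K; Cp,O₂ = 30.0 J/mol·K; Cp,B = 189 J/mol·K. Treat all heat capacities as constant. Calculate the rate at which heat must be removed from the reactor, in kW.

Extent of reaction ξ = 0.552 × 33.5 = 18.492 mol/min
Reaction term: ξ·ΔH°_rxn = 18.492 × -277 = -5122.3 kJ/min
Sensible, feed 37.2→25 °C: -73.584 kJ/min
Outlet flows (mol/min): A 15.008, O₂ 7.554, B 18.492
Sensible, products 25→196 °C: 1059.8 kJ/min
Q = ΔH = -4136 kJ/min = -68.934 kW
Heat removed = 68.934 kW

Q_out = 68.9 kW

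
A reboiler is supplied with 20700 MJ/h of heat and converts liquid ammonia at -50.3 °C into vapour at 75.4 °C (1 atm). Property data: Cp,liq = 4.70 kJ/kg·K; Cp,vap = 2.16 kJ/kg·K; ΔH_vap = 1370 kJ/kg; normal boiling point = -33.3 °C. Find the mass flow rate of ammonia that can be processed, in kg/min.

ṁ = 205 kg/min

Δh = 4.70×(-33.3−-50.3) + 1370 + 2.16×(75.4−-33.3) = 1684.7 kJ/kg
Q = 20700 MJ/h = 5750 kJ/s = 345000 kJ/min
ṁ = Q/Δh = 345000 / 1684.7 = 204.79 kg/min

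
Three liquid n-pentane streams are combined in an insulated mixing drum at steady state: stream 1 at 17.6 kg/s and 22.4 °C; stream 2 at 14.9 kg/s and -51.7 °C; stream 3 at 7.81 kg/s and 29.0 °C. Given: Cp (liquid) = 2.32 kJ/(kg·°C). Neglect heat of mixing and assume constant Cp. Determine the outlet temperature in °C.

Adiabatic, steady state ⇒ Σ ṁᵢCp,ᵢ(T_out − Tᵢ) = 0
T_out = Σ ṁᵢCp,ᵢTᵢ / Σ ṁᵢCp,ᵢ
      = -347.07 / 93.519 = -3.7112 °C

T_out = -3.71 °C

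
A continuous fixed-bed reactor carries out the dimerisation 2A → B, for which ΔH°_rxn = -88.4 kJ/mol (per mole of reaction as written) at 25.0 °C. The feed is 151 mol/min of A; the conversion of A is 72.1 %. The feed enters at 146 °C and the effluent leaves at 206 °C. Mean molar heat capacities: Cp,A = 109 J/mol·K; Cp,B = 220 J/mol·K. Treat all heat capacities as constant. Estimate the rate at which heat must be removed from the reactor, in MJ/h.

Q_out = 228 MJ/h

Extent of reaction ξ = 0.721 × 151 / 2 = 54.435 mol/min
Reaction term: ξ·ΔH°_rxn = 54.435 × -88.4 = -4812.1 kJ/min
Sensible, feed 146→25 °C: -1991.5 kJ/min
Outlet flows (mol/min): A 42.129, B 54.435
Sensible, products 25→206 °C: 2998.8 kJ/min
Q = ΔH = -3804.9 kJ/min = -63.414 kW
Heat removed = 228.29 MJ/h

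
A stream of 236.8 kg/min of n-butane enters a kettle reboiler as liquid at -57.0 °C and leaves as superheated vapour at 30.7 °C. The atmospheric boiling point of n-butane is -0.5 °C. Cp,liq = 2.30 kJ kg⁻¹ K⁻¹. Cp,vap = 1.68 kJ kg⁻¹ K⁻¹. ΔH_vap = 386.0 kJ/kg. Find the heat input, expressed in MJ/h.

Q = 8080 MJ/h

liquid -57.0→-0.5 °C: 129.95 kJ/kg
vaporisation at -0.5 °C: 386 kJ/kg
vapour -0.5→30.7 °C: 52.416 kJ/kg
Δh = 129.95 + 386 + 52.416 = 568.37 kJ/kg
Q = ṁ·Δh = 236.8 kg/min × 568.37 kJ/kg = 134590 kJ/min
|Q| = 2243.2 kW = 8075.3 MJ/h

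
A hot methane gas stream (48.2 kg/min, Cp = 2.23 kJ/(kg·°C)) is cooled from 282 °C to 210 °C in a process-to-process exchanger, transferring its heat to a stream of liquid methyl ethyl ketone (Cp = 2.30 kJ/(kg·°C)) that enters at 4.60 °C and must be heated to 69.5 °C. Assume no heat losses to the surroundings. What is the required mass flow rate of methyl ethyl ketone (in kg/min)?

Heat released by hot stream: Q = 48.2 × 2.23 × (282 − 210) = 7739 kJ/min
Energy balance on cold side (adiabatic exchanger): Q = ṁ_c·Cp_c·(T_c,out − T_c,in)
ṁ_c = 7739 / [2.30 × (69.5 − 4.60)] = 51.846 kg/min

ṁ_c = 51.8 kg/min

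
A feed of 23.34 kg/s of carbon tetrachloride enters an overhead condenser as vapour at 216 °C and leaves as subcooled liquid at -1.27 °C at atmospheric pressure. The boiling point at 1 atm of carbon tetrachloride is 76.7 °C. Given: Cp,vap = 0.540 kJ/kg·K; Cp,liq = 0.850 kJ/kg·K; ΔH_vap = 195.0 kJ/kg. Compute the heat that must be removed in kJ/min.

Q_c = 471000 kJ/min

vapour 216→76.7 °C: -75.222 kJ/kg
condensation at 76.7 °C: -195 kJ/kg
liquid 76.7→-1.27 °C: -66.275 kJ/kg
Δh = -75.222 + -195 + -66.275 = -336.5 kJ/kg
Q = ṁ·Δh = 23.34 kg/s × -336.5 kJ/kg = -7853.8 kJ/s
|Q| = 7853.8 kW = 471230 kJ/min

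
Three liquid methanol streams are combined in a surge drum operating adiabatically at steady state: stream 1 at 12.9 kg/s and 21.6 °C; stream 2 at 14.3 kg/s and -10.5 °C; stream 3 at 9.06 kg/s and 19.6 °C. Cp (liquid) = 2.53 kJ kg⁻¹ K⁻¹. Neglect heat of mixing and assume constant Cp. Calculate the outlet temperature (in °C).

Adiabatic, steady state ⇒ Σ ṁᵢCp,ᵢ(T_out − Tᵢ) = 0
T_out = Σ ṁᵢCp,ᵢTᵢ / Σ ṁᵢCp,ᵢ
      = 774.35 / 91.738 = 8.4409 °C

T_out = 8.44 °C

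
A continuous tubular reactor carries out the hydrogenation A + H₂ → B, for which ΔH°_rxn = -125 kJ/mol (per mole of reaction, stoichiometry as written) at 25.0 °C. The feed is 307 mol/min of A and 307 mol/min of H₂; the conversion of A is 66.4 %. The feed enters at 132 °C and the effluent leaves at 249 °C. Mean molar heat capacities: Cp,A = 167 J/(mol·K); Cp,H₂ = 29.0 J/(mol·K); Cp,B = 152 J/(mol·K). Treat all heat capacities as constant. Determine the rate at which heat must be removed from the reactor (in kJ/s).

Q_out = 341 kJ/s

Extent of reaction ξ = 0.664 × 307 = 203.85 mol/min
Reaction term: ξ·ΔH°_rxn = 203.85 × -125 = -25481 kJ/min
Sensible, feed 132→25 °C: -6438.4 kJ/min
Outlet flows (mol/min): A 103.15, H₂ 103.15, B 203.85
Sensible, products 25→249 °C: 11469 kJ/min
Q = ΔH = -20450 kJ/min = -340.83 kW
Heat removed = 340.83 kJ/s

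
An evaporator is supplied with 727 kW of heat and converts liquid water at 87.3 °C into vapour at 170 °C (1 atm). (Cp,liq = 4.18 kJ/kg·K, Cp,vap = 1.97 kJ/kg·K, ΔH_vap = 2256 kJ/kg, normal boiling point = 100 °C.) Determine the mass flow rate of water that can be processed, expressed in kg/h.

ṁ = 1070 kg/h

Δh = 4.18×(100−87.3) + 2256 + 1.97×(170−100) = 2447 kJ/kg
Q = 727 kW = 727 kJ/s = 2.6172e+06 kJ/h
ṁ = Q/Δh = 2.6172e+06 / 2447 = 1069.6 kg/h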